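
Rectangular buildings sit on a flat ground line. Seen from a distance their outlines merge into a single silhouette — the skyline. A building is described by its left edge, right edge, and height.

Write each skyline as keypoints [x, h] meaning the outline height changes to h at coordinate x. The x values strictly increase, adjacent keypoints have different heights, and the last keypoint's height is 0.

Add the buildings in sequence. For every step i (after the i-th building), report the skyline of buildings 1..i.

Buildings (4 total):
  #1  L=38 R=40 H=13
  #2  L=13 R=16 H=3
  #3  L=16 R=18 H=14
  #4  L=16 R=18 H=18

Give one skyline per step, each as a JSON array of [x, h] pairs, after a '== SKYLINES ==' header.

== SKYLINES ==
[[38,13],[40,0]]
[[13,3],[16,0],[38,13],[40,0]]
[[13,3],[16,14],[18,0],[38,13],[40,0]]
[[13,3],[16,18],[18,0],[38,13],[40,0]]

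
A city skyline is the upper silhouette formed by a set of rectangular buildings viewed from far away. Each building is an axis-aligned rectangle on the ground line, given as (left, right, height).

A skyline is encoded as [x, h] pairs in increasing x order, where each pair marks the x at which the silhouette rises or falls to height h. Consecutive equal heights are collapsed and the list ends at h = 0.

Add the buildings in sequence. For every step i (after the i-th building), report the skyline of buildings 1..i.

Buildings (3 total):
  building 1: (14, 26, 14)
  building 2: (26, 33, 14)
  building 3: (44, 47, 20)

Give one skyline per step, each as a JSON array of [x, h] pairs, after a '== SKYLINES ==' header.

== SKYLINES ==
[[14,14],[26,0]]
[[14,14],[33,0]]
[[14,14],[33,0],[44,20],[47,0]]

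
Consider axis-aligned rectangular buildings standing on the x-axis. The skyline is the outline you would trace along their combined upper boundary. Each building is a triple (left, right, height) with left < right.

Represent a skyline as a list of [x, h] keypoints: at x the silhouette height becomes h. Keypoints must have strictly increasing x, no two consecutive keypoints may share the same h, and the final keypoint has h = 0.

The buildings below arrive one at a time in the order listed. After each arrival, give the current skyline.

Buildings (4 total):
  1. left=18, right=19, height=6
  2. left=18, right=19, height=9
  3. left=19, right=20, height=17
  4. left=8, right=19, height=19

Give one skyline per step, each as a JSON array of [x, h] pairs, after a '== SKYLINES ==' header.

== SKYLINES ==
[[18,6],[19,0]]
[[18,9],[19,0]]
[[18,9],[19,17],[20,0]]
[[8,19],[19,17],[20,0]]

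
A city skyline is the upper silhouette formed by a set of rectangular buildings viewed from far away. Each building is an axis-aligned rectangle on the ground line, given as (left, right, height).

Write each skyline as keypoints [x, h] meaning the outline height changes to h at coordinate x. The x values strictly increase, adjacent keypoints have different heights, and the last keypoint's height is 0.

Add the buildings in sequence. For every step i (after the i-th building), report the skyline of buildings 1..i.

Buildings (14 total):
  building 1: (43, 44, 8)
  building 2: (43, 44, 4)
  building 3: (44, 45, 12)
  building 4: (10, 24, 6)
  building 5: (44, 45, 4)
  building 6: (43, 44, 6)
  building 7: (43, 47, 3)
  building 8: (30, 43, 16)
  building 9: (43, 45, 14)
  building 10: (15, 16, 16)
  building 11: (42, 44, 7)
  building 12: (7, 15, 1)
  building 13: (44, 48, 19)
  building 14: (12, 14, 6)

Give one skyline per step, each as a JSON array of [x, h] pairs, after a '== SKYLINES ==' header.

== SKYLINES ==
[[43,8],[44,0]]
[[43,8],[44,0]]
[[43,8],[44,12],[45,0]]
[[10,6],[24,0],[43,8],[44,12],[45,0]]
[[10,6],[24,0],[43,8],[44,12],[45,0]]
[[10,6],[24,0],[43,8],[44,12],[45,0]]
[[10,6],[24,0],[43,8],[44,12],[45,3],[47,0]]
[[10,6],[24,0],[30,16],[43,8],[44,12],[45,3],[47,0]]
[[10,6],[24,0],[30,16],[43,14],[45,3],[47,0]]
[[10,6],[15,16],[16,6],[24,0],[30,16],[43,14],[45,3],[47,0]]
[[10,6],[15,16],[16,6],[24,0],[30,16],[43,14],[45,3],[47,0]]
[[7,1],[10,6],[15,16],[16,6],[24,0],[30,16],[43,14],[45,3],[47,0]]
[[7,1],[10,6],[15,16],[16,6],[24,0],[30,16],[43,14],[44,19],[48,0]]
[[7,1],[10,6],[15,16],[16,6],[24,0],[30,16],[43,14],[44,19],[48,0]]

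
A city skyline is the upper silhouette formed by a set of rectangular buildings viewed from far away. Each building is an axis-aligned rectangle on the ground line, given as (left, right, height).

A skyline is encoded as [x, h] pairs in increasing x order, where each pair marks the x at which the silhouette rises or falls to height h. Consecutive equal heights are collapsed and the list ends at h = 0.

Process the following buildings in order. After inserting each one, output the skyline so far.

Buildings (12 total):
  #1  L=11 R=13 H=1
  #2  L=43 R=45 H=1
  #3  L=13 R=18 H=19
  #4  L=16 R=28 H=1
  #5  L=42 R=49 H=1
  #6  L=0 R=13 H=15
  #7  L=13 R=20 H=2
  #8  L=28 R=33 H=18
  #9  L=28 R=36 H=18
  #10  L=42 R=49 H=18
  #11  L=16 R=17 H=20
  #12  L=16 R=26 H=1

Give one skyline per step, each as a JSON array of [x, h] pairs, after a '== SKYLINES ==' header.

== SKYLINES ==
[[11,1],[13,0]]
[[11,1],[13,0],[43,1],[45,0]]
[[11,1],[13,19],[18,0],[43,1],[45,0]]
[[11,1],[13,19],[18,1],[28,0],[43,1],[45,0]]
[[11,1],[13,19],[18,1],[28,0],[42,1],[49,0]]
[[0,15],[13,19],[18,1],[28,0],[42,1],[49,0]]
[[0,15],[13,19],[18,2],[20,1],[28,0],[42,1],[49,0]]
[[0,15],[13,19],[18,2],[20,1],[28,18],[33,0],[42,1],[49,0]]
[[0,15],[13,19],[18,2],[20,1],[28,18],[36,0],[42,1],[49,0]]
[[0,15],[13,19],[18,2],[20,1],[28,18],[36,0],[42,18],[49,0]]
[[0,15],[13,19],[16,20],[17,19],[18,2],[20,1],[28,18],[36,0],[42,18],[49,0]]
[[0,15],[13,19],[16,20],[17,19],[18,2],[20,1],[28,18],[36,0],[42,18],[49,0]]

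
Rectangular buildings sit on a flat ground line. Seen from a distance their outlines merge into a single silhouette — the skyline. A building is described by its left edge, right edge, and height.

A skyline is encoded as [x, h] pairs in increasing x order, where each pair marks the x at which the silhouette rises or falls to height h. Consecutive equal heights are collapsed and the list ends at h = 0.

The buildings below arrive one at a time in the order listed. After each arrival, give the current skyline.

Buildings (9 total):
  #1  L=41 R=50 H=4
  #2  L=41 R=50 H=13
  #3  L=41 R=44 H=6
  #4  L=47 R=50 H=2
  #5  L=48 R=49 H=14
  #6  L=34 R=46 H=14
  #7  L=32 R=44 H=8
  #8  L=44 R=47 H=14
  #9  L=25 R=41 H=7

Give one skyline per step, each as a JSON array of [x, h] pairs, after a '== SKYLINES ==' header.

== SKYLINES ==
[[41,4],[50,0]]
[[41,13],[50,0]]
[[41,13],[50,0]]
[[41,13],[50,0]]
[[41,13],[48,14],[49,13],[50,0]]
[[34,14],[46,13],[48,14],[49,13],[50,0]]
[[32,8],[34,14],[46,13],[48,14],[49,13],[50,0]]
[[32,8],[34,14],[47,13],[48,14],[49,13],[50,0]]
[[25,7],[32,8],[34,14],[47,13],[48,14],[49,13],[50,0]]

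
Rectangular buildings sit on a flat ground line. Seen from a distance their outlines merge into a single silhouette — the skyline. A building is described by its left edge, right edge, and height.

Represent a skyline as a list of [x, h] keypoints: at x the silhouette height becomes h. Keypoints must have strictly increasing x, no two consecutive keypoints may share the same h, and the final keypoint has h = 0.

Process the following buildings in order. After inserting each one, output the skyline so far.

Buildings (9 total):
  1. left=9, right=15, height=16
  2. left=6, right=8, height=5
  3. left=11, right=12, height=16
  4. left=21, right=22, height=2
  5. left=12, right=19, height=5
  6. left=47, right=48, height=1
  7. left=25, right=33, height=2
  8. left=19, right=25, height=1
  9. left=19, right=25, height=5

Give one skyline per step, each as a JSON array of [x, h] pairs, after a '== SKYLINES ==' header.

== SKYLINES ==
[[9,16],[15,0]]
[[6,5],[8,0],[9,16],[15,0]]
[[6,5],[8,0],[9,16],[15,0]]
[[6,5],[8,0],[9,16],[15,0],[21,2],[22,0]]
[[6,5],[8,0],[9,16],[15,5],[19,0],[21,2],[22,0]]
[[6,5],[8,0],[9,16],[15,5],[19,0],[21,2],[22,0],[47,1],[48,0]]
[[6,5],[8,0],[9,16],[15,5],[19,0],[21,2],[22,0],[25,2],[33,0],[47,1],[48,0]]
[[6,5],[8,0],[9,16],[15,5],[19,1],[21,2],[22,1],[25,2],[33,0],[47,1],[48,0]]
[[6,5],[8,0],[9,16],[15,5],[25,2],[33,0],[47,1],[48,0]]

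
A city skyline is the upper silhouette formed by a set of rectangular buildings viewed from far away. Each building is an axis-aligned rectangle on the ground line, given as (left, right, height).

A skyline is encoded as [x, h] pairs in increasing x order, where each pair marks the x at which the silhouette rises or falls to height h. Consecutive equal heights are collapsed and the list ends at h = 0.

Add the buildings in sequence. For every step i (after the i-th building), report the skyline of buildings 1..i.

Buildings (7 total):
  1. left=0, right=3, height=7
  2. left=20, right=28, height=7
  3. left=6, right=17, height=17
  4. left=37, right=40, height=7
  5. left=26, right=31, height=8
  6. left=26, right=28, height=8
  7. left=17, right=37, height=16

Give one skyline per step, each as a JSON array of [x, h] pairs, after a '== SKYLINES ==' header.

== SKYLINES ==
[[0,7],[3,0]]
[[0,7],[3,0],[20,7],[28,0]]
[[0,7],[3,0],[6,17],[17,0],[20,7],[28,0]]
[[0,7],[3,0],[6,17],[17,0],[20,7],[28,0],[37,7],[40,0]]
[[0,7],[3,0],[6,17],[17,0],[20,7],[26,8],[31,0],[37,7],[40,0]]
[[0,7],[3,0],[6,17],[17,0],[20,7],[26,8],[31,0],[37,7],[40,0]]
[[0,7],[3,0],[6,17],[17,16],[37,7],[40,0]]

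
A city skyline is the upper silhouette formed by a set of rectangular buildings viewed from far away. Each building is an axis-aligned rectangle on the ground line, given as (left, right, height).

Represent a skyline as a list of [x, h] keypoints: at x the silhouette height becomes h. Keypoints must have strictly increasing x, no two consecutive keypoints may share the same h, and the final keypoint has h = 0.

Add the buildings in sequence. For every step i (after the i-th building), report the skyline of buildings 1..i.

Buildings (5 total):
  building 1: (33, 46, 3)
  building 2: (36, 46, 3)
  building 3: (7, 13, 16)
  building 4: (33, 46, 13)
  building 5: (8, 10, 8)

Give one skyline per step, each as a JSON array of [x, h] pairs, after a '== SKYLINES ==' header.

== SKYLINES ==
[[33,3],[46,0]]
[[33,3],[46,0]]
[[7,16],[13,0],[33,3],[46,0]]
[[7,16],[13,0],[33,13],[46,0]]
[[7,16],[13,0],[33,13],[46,0]]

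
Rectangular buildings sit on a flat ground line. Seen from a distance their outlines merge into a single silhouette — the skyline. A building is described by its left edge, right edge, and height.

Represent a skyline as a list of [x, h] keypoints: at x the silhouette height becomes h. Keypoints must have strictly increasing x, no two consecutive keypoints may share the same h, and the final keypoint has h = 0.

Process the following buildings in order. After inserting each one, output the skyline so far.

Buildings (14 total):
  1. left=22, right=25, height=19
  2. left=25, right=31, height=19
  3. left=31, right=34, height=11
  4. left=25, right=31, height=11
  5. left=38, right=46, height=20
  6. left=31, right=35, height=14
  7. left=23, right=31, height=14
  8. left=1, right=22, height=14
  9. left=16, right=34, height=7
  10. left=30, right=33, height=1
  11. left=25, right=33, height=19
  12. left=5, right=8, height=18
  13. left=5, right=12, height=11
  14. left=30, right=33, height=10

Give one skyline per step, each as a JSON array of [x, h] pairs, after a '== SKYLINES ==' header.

== SKYLINES ==
[[22,19],[25,0]]
[[22,19],[31,0]]
[[22,19],[31,11],[34,0]]
[[22,19],[31,11],[34,0]]
[[22,19],[31,11],[34,0],[38,20],[46,0]]
[[22,19],[31,14],[35,0],[38,20],[46,0]]
[[22,19],[31,14],[35,0],[38,20],[46,0]]
[[1,14],[22,19],[31,14],[35,0],[38,20],[46,0]]
[[1,14],[22,19],[31,14],[35,0],[38,20],[46,0]]
[[1,14],[22,19],[31,14],[35,0],[38,20],[46,0]]
[[1,14],[22,19],[33,14],[35,0],[38,20],[46,0]]
[[1,14],[5,18],[8,14],[22,19],[33,14],[35,0],[38,20],[46,0]]
[[1,14],[5,18],[8,14],[22,19],[33,14],[35,0],[38,20],[46,0]]
[[1,14],[5,18],[8,14],[22,19],[33,14],[35,0],[38,20],[46,0]]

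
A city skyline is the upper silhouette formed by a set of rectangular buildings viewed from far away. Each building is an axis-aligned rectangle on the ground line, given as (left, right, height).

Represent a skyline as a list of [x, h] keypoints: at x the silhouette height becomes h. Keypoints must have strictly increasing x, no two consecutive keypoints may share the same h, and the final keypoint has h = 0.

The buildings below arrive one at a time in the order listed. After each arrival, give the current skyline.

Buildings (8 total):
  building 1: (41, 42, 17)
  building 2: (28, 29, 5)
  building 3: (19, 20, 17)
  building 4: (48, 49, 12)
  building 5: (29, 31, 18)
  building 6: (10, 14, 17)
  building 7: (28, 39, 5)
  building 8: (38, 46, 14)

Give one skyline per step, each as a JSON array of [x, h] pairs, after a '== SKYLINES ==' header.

== SKYLINES ==
[[41,17],[42,0]]
[[28,5],[29,0],[41,17],[42,0]]
[[19,17],[20,0],[28,5],[29,0],[41,17],[42,0]]
[[19,17],[20,0],[28,5],[29,0],[41,17],[42,0],[48,12],[49,0]]
[[19,17],[20,0],[28,5],[29,18],[31,0],[41,17],[42,0],[48,12],[49,0]]
[[10,17],[14,0],[19,17],[20,0],[28,5],[29,18],[31,0],[41,17],[42,0],[48,12],[49,0]]
[[10,17],[14,0],[19,17],[20,0],[28,5],[29,18],[31,5],[39,0],[41,17],[42,0],[48,12],[49,0]]
[[10,17],[14,0],[19,17],[20,0],[28,5],[29,18],[31,5],[38,14],[41,17],[42,14],[46,0],[48,12],[49,0]]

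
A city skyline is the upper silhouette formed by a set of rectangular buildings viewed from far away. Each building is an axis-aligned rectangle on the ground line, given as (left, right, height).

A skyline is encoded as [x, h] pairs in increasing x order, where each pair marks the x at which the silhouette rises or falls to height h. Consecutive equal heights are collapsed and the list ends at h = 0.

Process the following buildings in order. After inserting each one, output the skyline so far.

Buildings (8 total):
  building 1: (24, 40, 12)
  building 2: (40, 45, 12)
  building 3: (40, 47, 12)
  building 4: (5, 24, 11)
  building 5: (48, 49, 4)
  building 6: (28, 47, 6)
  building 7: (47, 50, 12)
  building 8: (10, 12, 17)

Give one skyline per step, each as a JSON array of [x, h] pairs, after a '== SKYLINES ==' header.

== SKYLINES ==
[[24,12],[40,0]]
[[24,12],[45,0]]
[[24,12],[47,0]]
[[5,11],[24,12],[47,0]]
[[5,11],[24,12],[47,0],[48,4],[49,0]]
[[5,11],[24,12],[47,0],[48,4],[49,0]]
[[5,11],[24,12],[50,0]]
[[5,11],[10,17],[12,11],[24,12],[50,0]]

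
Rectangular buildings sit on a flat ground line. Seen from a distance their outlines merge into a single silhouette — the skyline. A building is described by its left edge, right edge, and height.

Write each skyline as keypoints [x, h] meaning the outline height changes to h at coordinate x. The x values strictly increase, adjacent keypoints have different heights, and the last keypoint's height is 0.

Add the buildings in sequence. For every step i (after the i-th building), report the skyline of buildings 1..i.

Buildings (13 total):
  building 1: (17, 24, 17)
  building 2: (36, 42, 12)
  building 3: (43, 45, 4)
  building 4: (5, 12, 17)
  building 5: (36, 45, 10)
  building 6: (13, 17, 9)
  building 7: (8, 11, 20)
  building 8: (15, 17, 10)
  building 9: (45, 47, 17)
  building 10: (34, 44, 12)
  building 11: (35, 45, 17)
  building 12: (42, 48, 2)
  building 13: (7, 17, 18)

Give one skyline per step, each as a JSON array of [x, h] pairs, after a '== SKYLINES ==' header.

== SKYLINES ==
[[17,17],[24,0]]
[[17,17],[24,0],[36,12],[42,0]]
[[17,17],[24,0],[36,12],[42,0],[43,4],[45,0]]
[[5,17],[12,0],[17,17],[24,0],[36,12],[42,0],[43,4],[45,0]]
[[5,17],[12,0],[17,17],[24,0],[36,12],[42,10],[45,0]]
[[5,17],[12,0],[13,9],[17,17],[24,0],[36,12],[42,10],[45,0]]
[[5,17],[8,20],[11,17],[12,0],[13,9],[17,17],[24,0],[36,12],[42,10],[45,0]]
[[5,17],[8,20],[11,17],[12,0],[13,9],[15,10],[17,17],[24,0],[36,12],[42,10],[45,0]]
[[5,17],[8,20],[11,17],[12,0],[13,9],[15,10],[17,17],[24,0],[36,12],[42,10],[45,17],[47,0]]
[[5,17],[8,20],[11,17],[12,0],[13,9],[15,10],[17,17],[24,0],[34,12],[44,10],[45,17],[47,0]]
[[5,17],[8,20],[11,17],[12,0],[13,9],[15,10],[17,17],[24,0],[34,12],[35,17],[47,0]]
[[5,17],[8,20],[11,17],[12,0],[13,9],[15,10],[17,17],[24,0],[34,12],[35,17],[47,2],[48,0]]
[[5,17],[7,18],[8,20],[11,18],[17,17],[24,0],[34,12],[35,17],[47,2],[48,0]]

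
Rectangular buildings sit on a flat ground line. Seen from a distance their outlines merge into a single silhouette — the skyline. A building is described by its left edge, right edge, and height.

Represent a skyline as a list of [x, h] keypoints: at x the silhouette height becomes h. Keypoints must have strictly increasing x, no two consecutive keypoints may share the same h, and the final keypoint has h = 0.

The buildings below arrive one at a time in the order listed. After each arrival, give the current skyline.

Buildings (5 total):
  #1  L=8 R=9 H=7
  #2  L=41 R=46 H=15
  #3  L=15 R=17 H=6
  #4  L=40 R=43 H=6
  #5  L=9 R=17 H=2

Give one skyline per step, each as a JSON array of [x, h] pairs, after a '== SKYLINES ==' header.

== SKYLINES ==
[[8,7],[9,0]]
[[8,7],[9,0],[41,15],[46,0]]
[[8,7],[9,0],[15,6],[17,0],[41,15],[46,0]]
[[8,7],[9,0],[15,6],[17,0],[40,6],[41,15],[46,0]]
[[8,7],[9,2],[15,6],[17,0],[40,6],[41,15],[46,0]]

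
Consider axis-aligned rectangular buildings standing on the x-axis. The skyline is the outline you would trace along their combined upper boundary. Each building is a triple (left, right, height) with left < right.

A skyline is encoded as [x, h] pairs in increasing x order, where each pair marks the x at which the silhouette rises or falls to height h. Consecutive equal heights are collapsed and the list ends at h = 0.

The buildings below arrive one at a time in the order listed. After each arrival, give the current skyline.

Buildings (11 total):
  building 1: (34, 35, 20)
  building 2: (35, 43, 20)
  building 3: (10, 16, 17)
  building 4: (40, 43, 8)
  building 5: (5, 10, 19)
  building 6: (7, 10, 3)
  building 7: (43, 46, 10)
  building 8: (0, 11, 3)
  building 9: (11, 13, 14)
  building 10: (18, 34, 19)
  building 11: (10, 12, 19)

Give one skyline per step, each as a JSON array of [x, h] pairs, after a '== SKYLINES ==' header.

== SKYLINES ==
[[34,20],[35,0]]
[[34,20],[43,0]]
[[10,17],[16,0],[34,20],[43,0]]
[[10,17],[16,0],[34,20],[43,0]]
[[5,19],[10,17],[16,0],[34,20],[43,0]]
[[5,19],[10,17],[16,0],[34,20],[43,0]]
[[5,19],[10,17],[16,0],[34,20],[43,10],[46,0]]
[[0,3],[5,19],[10,17],[16,0],[34,20],[43,10],[46,0]]
[[0,3],[5,19],[10,17],[16,0],[34,20],[43,10],[46,0]]
[[0,3],[5,19],[10,17],[16,0],[18,19],[34,20],[43,10],[46,0]]
[[0,3],[5,19],[12,17],[16,0],[18,19],[34,20],[43,10],[46,0]]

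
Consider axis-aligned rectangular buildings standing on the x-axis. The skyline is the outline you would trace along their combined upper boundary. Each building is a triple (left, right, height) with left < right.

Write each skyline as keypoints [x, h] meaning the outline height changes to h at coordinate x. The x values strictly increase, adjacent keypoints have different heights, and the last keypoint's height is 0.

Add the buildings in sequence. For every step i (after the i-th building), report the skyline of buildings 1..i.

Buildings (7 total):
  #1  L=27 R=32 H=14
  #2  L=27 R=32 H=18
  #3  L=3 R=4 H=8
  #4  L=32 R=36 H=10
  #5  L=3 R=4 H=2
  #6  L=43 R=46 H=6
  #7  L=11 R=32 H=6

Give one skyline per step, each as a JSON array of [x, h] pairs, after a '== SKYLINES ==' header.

== SKYLINES ==
[[27,14],[32,0]]
[[27,18],[32,0]]
[[3,8],[4,0],[27,18],[32,0]]
[[3,8],[4,0],[27,18],[32,10],[36,0]]
[[3,8],[4,0],[27,18],[32,10],[36,0]]
[[3,8],[4,0],[27,18],[32,10],[36,0],[43,6],[46,0]]
[[3,8],[4,0],[11,6],[27,18],[32,10],[36,0],[43,6],[46,0]]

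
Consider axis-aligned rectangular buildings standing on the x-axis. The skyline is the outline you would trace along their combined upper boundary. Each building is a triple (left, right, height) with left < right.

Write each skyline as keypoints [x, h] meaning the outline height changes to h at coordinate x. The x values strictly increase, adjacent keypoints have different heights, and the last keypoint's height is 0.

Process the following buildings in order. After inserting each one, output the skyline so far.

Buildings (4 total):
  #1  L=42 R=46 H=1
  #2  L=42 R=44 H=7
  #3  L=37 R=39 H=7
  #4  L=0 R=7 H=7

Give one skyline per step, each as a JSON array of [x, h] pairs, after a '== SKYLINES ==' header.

== SKYLINES ==
[[42,1],[46,0]]
[[42,7],[44,1],[46,0]]
[[37,7],[39,0],[42,7],[44,1],[46,0]]
[[0,7],[7,0],[37,7],[39,0],[42,7],[44,1],[46,0]]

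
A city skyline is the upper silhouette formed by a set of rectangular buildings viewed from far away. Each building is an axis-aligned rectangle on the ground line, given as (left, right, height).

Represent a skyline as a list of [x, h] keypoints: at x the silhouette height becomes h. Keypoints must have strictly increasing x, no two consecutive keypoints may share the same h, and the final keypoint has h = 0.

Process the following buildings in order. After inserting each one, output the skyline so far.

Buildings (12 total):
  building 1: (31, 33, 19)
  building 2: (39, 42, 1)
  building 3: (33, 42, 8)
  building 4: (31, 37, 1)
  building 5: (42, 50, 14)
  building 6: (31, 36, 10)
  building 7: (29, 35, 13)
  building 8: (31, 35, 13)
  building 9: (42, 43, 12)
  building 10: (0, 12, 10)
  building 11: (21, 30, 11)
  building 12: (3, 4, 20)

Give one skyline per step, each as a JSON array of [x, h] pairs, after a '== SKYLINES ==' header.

== SKYLINES ==
[[31,19],[33,0]]
[[31,19],[33,0],[39,1],[42,0]]
[[31,19],[33,8],[42,0]]
[[31,19],[33,8],[42,0]]
[[31,19],[33,8],[42,14],[50,0]]
[[31,19],[33,10],[36,8],[42,14],[50,0]]
[[29,13],[31,19],[33,13],[35,10],[36,8],[42,14],[50,0]]
[[29,13],[31,19],[33,13],[35,10],[36,8],[42,14],[50,0]]
[[29,13],[31,19],[33,13],[35,10],[36,8],[42,14],[50,0]]
[[0,10],[12,0],[29,13],[31,19],[33,13],[35,10],[36,8],[42,14],[50,0]]
[[0,10],[12,0],[21,11],[29,13],[31,19],[33,13],[35,10],[36,8],[42,14],[50,0]]
[[0,10],[3,20],[4,10],[12,0],[21,11],[29,13],[31,19],[33,13],[35,10],[36,8],[42,14],[50,0]]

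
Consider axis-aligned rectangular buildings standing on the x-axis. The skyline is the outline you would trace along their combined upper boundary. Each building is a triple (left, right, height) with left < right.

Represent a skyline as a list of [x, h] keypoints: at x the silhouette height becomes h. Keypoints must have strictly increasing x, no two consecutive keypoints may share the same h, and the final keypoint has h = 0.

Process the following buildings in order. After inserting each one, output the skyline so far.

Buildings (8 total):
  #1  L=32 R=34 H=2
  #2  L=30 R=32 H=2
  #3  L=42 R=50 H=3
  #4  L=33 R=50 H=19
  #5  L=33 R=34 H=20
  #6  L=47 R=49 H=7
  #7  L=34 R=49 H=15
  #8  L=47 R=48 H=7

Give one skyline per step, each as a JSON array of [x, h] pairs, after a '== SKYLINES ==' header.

== SKYLINES ==
[[32,2],[34,0]]
[[30,2],[34,0]]
[[30,2],[34,0],[42,3],[50,0]]
[[30,2],[33,19],[50,0]]
[[30,2],[33,20],[34,19],[50,0]]
[[30,2],[33,20],[34,19],[50,0]]
[[30,2],[33,20],[34,19],[50,0]]
[[30,2],[33,20],[34,19],[50,0]]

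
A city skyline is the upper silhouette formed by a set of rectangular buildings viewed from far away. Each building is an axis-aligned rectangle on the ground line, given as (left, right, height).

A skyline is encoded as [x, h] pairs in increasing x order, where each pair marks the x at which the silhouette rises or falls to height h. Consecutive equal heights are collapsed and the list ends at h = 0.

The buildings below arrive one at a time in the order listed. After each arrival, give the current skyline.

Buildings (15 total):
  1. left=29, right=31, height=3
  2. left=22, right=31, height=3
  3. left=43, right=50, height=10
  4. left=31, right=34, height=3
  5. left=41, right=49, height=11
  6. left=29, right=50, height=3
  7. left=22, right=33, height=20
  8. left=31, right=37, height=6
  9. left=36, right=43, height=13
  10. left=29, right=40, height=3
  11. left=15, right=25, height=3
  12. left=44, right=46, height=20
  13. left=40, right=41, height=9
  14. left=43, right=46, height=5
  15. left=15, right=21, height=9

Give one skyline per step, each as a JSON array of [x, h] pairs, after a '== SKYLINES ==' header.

== SKYLINES ==
[[29,3],[31,0]]
[[22,3],[31,0]]
[[22,3],[31,0],[43,10],[50,0]]
[[22,3],[34,0],[43,10],[50,0]]
[[22,3],[34,0],[41,11],[49,10],[50,0]]
[[22,3],[41,11],[49,10],[50,0]]
[[22,20],[33,3],[41,11],[49,10],[50,0]]
[[22,20],[33,6],[37,3],[41,11],[49,10],[50,0]]
[[22,20],[33,6],[36,13],[43,11],[49,10],[50,0]]
[[22,20],[33,6],[36,13],[43,11],[49,10],[50,0]]
[[15,3],[22,20],[33,6],[36,13],[43,11],[49,10],[50,0]]
[[15,3],[22,20],[33,6],[36,13],[43,11],[44,20],[46,11],[49,10],[50,0]]
[[15,3],[22,20],[33,6],[36,13],[43,11],[44,20],[46,11],[49,10],[50,0]]
[[15,3],[22,20],[33,6],[36,13],[43,11],[44,20],[46,11],[49,10],[50,0]]
[[15,9],[21,3],[22,20],[33,6],[36,13],[43,11],[44,20],[46,11],[49,10],[50,0]]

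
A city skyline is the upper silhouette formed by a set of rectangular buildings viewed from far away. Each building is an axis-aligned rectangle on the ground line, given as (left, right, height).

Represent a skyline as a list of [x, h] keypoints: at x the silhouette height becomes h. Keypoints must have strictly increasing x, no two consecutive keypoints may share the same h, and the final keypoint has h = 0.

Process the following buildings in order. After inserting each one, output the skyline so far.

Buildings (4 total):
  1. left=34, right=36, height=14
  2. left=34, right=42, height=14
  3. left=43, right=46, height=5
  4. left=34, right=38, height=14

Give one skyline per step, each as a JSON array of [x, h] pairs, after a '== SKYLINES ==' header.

== SKYLINES ==
[[34,14],[36,0]]
[[34,14],[42,0]]
[[34,14],[42,0],[43,5],[46,0]]
[[34,14],[42,0],[43,5],[46,0]]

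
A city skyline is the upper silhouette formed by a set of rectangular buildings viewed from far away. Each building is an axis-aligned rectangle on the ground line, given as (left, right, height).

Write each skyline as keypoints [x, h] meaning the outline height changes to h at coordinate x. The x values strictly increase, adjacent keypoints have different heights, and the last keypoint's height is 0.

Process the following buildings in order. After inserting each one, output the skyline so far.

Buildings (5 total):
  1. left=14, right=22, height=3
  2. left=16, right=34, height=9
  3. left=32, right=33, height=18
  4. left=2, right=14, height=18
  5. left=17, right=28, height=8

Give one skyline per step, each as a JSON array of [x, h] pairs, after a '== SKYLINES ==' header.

== SKYLINES ==
[[14,3],[22,0]]
[[14,3],[16,9],[34,0]]
[[14,3],[16,9],[32,18],[33,9],[34,0]]
[[2,18],[14,3],[16,9],[32,18],[33,9],[34,0]]
[[2,18],[14,3],[16,9],[32,18],[33,9],[34,0]]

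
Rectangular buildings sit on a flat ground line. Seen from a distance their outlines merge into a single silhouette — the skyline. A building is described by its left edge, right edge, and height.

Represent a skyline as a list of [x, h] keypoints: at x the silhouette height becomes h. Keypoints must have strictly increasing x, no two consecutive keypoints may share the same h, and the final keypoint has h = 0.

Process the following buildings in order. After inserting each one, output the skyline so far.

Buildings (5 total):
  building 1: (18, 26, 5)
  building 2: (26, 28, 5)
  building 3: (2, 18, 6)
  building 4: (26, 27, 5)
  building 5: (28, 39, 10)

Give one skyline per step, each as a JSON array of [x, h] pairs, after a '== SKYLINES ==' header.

== SKYLINES ==
[[18,5],[26,0]]
[[18,5],[28,0]]
[[2,6],[18,5],[28,0]]
[[2,6],[18,5],[28,0]]
[[2,6],[18,5],[28,10],[39,0]]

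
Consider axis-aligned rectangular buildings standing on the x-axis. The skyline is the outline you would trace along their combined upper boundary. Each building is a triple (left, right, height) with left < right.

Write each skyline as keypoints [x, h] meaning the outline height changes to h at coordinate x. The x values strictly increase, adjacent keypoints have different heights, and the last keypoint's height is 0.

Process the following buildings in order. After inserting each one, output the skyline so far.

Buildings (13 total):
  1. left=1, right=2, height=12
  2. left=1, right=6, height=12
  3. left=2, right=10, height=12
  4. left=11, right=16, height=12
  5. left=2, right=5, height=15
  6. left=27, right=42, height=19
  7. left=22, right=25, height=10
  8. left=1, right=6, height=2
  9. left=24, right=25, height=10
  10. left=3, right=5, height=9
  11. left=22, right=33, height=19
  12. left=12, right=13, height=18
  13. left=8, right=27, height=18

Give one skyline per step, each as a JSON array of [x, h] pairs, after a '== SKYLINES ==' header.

== SKYLINES ==
[[1,12],[2,0]]
[[1,12],[6,0]]
[[1,12],[10,0]]
[[1,12],[10,0],[11,12],[16,0]]
[[1,12],[2,15],[5,12],[10,0],[11,12],[16,0]]
[[1,12],[2,15],[5,12],[10,0],[11,12],[16,0],[27,19],[42,0]]
[[1,12],[2,15],[5,12],[10,0],[11,12],[16,0],[22,10],[25,0],[27,19],[42,0]]
[[1,12],[2,15],[5,12],[10,0],[11,12],[16,0],[22,10],[25,0],[27,19],[42,0]]
[[1,12],[2,15],[5,12],[10,0],[11,12],[16,0],[22,10],[25,0],[27,19],[42,0]]
[[1,12],[2,15],[5,12],[10,0],[11,12],[16,0],[22,10],[25,0],[27,19],[42,0]]
[[1,12],[2,15],[5,12],[10,0],[11,12],[16,0],[22,19],[42,0]]
[[1,12],[2,15],[5,12],[10,0],[11,12],[12,18],[13,12],[16,0],[22,19],[42,0]]
[[1,12],[2,15],[5,12],[8,18],[22,19],[42,0]]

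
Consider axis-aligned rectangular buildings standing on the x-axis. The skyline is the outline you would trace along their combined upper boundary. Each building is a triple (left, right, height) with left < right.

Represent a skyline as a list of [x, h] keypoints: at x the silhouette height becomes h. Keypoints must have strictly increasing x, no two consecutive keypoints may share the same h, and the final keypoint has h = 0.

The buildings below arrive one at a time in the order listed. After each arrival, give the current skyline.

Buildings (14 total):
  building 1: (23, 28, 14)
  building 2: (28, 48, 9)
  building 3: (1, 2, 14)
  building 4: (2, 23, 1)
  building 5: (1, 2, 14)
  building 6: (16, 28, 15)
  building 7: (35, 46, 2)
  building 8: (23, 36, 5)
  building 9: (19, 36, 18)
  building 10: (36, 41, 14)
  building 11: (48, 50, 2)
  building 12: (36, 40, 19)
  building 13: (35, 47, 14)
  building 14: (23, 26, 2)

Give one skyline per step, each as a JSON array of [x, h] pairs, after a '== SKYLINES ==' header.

== SKYLINES ==
[[23,14],[28,0]]
[[23,14],[28,9],[48,0]]
[[1,14],[2,0],[23,14],[28,9],[48,0]]
[[1,14],[2,1],[23,14],[28,9],[48,0]]
[[1,14],[2,1],[23,14],[28,9],[48,0]]
[[1,14],[2,1],[16,15],[28,9],[48,0]]
[[1,14],[2,1],[16,15],[28,9],[48,0]]
[[1,14],[2,1],[16,15],[28,9],[48,0]]
[[1,14],[2,1],[16,15],[19,18],[36,9],[48,0]]
[[1,14],[2,1],[16,15],[19,18],[36,14],[41,9],[48,0]]
[[1,14],[2,1],[16,15],[19,18],[36,14],[41,9],[48,2],[50,0]]
[[1,14],[2,1],[16,15],[19,18],[36,19],[40,14],[41,9],[48,2],[50,0]]
[[1,14],[2,1],[16,15],[19,18],[36,19],[40,14],[47,9],[48,2],[50,0]]
[[1,14],[2,1],[16,15],[19,18],[36,19],[40,14],[47,9],[48,2],[50,0]]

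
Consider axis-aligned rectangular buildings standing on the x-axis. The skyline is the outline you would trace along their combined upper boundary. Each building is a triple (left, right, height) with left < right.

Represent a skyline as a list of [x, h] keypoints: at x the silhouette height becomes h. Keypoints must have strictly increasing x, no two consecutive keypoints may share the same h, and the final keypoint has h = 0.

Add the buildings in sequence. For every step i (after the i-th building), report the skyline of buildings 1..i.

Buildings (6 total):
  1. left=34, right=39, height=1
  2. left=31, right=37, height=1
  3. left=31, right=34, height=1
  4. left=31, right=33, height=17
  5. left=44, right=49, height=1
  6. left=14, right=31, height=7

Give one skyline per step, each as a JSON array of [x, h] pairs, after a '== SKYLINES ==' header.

== SKYLINES ==
[[34,1],[39,0]]
[[31,1],[39,0]]
[[31,1],[39,0]]
[[31,17],[33,1],[39,0]]
[[31,17],[33,1],[39,0],[44,1],[49,0]]
[[14,7],[31,17],[33,1],[39,0],[44,1],[49,0]]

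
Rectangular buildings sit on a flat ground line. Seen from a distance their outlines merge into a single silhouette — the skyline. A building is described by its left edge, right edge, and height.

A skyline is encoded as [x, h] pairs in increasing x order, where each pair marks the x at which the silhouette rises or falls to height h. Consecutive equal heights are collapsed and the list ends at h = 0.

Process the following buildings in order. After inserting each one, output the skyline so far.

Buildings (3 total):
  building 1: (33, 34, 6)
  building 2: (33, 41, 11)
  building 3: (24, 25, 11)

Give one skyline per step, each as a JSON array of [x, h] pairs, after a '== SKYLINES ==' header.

== SKYLINES ==
[[33,6],[34,0]]
[[33,11],[41,0]]
[[24,11],[25,0],[33,11],[41,0]]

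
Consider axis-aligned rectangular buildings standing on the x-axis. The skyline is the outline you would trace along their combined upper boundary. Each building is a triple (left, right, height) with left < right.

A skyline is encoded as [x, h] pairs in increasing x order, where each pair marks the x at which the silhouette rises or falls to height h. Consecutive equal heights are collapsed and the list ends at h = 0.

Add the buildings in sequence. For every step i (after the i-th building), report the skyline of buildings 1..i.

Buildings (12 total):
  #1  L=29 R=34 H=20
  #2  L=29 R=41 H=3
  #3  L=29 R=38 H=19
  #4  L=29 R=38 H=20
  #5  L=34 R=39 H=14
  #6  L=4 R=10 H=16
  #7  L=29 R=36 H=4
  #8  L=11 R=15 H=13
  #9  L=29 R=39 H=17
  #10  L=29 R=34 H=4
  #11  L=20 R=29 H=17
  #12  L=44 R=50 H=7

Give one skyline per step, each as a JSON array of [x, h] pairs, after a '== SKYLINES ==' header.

== SKYLINES ==
[[29,20],[34,0]]
[[29,20],[34,3],[41,0]]
[[29,20],[34,19],[38,3],[41,0]]
[[29,20],[38,3],[41,0]]
[[29,20],[38,14],[39,3],[41,0]]
[[4,16],[10,0],[29,20],[38,14],[39,3],[41,0]]
[[4,16],[10,0],[29,20],[38,14],[39,3],[41,0]]
[[4,16],[10,0],[11,13],[15,0],[29,20],[38,14],[39,3],[41,0]]
[[4,16],[10,0],[11,13],[15,0],[29,20],[38,17],[39,3],[41,0]]
[[4,16],[10,0],[11,13],[15,0],[29,20],[38,17],[39,3],[41,0]]
[[4,16],[10,0],[11,13],[15,0],[20,17],[29,20],[38,17],[39,3],[41,0]]
[[4,16],[10,0],[11,13],[15,0],[20,17],[29,20],[38,17],[39,3],[41,0],[44,7],[50,0]]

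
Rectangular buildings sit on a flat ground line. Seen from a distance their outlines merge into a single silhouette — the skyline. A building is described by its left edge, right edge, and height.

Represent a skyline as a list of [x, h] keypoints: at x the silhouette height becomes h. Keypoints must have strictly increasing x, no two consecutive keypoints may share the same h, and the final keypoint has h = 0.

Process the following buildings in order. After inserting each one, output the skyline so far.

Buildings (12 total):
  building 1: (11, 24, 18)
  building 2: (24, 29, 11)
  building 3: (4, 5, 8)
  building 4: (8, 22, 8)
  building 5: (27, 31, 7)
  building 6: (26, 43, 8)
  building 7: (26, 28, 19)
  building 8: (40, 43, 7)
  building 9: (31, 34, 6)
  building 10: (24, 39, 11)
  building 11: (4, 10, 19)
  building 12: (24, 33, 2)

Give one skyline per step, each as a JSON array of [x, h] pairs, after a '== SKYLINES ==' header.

== SKYLINES ==
[[11,18],[24,0]]
[[11,18],[24,11],[29,0]]
[[4,8],[5,0],[11,18],[24,11],[29,0]]
[[4,8],[5,0],[8,8],[11,18],[24,11],[29,0]]
[[4,8],[5,0],[8,8],[11,18],[24,11],[29,7],[31,0]]
[[4,8],[5,0],[8,8],[11,18],[24,11],[29,8],[43,0]]
[[4,8],[5,0],[8,8],[11,18],[24,11],[26,19],[28,11],[29,8],[43,0]]
[[4,8],[5,0],[8,8],[11,18],[24,11],[26,19],[28,11],[29,8],[43,0]]
[[4,8],[5,0],[8,8],[11,18],[24,11],[26,19],[28,11],[29,8],[43,0]]
[[4,8],[5,0],[8,8],[11,18],[24,11],[26,19],[28,11],[39,8],[43,0]]
[[4,19],[10,8],[11,18],[24,11],[26,19],[28,11],[39,8],[43,0]]
[[4,19],[10,8],[11,18],[24,11],[26,19],[28,11],[39,8],[43,0]]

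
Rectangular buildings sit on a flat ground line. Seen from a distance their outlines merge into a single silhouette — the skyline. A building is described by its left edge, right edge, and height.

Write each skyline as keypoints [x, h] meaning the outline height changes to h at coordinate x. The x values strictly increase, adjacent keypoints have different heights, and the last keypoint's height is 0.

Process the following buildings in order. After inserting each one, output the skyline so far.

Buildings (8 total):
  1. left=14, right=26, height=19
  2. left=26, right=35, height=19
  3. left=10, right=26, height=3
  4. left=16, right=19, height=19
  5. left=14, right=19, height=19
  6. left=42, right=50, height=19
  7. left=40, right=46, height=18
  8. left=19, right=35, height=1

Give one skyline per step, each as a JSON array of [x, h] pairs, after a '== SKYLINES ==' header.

== SKYLINES ==
[[14,19],[26,0]]
[[14,19],[35,0]]
[[10,3],[14,19],[35,0]]
[[10,3],[14,19],[35,0]]
[[10,3],[14,19],[35,0]]
[[10,3],[14,19],[35,0],[42,19],[50,0]]
[[10,3],[14,19],[35,0],[40,18],[42,19],[50,0]]
[[10,3],[14,19],[35,0],[40,18],[42,19],[50,0]]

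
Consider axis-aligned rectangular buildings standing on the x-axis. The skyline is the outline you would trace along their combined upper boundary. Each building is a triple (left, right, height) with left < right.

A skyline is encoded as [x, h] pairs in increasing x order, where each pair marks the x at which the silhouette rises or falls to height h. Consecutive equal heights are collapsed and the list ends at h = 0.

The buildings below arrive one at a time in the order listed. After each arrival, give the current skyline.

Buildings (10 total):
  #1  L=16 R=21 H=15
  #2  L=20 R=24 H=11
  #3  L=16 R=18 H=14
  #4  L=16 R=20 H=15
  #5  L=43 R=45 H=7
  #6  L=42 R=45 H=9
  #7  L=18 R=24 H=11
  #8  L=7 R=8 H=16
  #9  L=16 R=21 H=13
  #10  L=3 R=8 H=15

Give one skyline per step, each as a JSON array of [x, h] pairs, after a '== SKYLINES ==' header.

== SKYLINES ==
[[16,15],[21,0]]
[[16,15],[21,11],[24,0]]
[[16,15],[21,11],[24,0]]
[[16,15],[21,11],[24,0]]
[[16,15],[21,11],[24,0],[43,7],[45,0]]
[[16,15],[21,11],[24,0],[42,9],[45,0]]
[[16,15],[21,11],[24,0],[42,9],[45,0]]
[[7,16],[8,0],[16,15],[21,11],[24,0],[42,9],[45,0]]
[[7,16],[8,0],[16,15],[21,11],[24,0],[42,9],[45,0]]
[[3,15],[7,16],[8,0],[16,15],[21,11],[24,0],[42,9],[45,0]]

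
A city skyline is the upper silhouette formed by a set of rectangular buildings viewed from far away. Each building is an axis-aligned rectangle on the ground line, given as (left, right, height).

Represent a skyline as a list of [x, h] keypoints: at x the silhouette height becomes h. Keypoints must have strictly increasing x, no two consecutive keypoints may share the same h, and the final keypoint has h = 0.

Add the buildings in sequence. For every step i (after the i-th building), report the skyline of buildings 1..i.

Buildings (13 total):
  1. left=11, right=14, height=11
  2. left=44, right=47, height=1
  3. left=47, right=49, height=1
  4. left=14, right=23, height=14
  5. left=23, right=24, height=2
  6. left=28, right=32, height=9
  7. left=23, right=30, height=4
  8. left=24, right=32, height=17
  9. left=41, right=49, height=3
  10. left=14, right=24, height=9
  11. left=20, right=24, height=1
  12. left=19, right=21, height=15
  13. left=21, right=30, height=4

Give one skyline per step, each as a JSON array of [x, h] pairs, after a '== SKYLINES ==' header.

== SKYLINES ==
[[11,11],[14,0]]
[[11,11],[14,0],[44,1],[47,0]]
[[11,11],[14,0],[44,1],[49,0]]
[[11,11],[14,14],[23,0],[44,1],[49,0]]
[[11,11],[14,14],[23,2],[24,0],[44,1],[49,0]]
[[11,11],[14,14],[23,2],[24,0],[28,9],[32,0],[44,1],[49,0]]
[[11,11],[14,14],[23,4],[28,9],[32,0],[44,1],[49,0]]
[[11,11],[14,14],[23,4],[24,17],[32,0],[44,1],[49,0]]
[[11,11],[14,14],[23,4],[24,17],[32,0],[41,3],[49,0]]
[[11,11],[14,14],[23,9],[24,17],[32,0],[41,3],[49,0]]
[[11,11],[14,14],[23,9],[24,17],[32,0],[41,3],[49,0]]
[[11,11],[14,14],[19,15],[21,14],[23,9],[24,17],[32,0],[41,3],[49,0]]
[[11,11],[14,14],[19,15],[21,14],[23,9],[24,17],[32,0],[41,3],[49,0]]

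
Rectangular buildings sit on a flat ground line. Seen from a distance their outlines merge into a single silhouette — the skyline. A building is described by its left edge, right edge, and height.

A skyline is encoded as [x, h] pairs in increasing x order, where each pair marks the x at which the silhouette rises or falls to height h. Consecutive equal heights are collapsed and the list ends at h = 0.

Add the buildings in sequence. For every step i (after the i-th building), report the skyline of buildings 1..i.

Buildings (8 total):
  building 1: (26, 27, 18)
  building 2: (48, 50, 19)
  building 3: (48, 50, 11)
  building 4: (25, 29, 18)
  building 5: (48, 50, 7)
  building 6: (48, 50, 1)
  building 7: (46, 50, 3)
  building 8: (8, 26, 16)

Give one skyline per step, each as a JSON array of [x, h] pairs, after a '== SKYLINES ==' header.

== SKYLINES ==
[[26,18],[27,0]]
[[26,18],[27,0],[48,19],[50,0]]
[[26,18],[27,0],[48,19],[50,0]]
[[25,18],[29,0],[48,19],[50,0]]
[[25,18],[29,0],[48,19],[50,0]]
[[25,18],[29,0],[48,19],[50,0]]
[[25,18],[29,0],[46,3],[48,19],[50,0]]
[[8,16],[25,18],[29,0],[46,3],[48,19],[50,0]]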